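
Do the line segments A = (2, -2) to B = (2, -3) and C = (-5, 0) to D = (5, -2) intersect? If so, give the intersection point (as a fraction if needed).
No (intersection of containing lines falls outside at least one segment)

Parametrize and solve: t = -3/5, s = 7/10. At least one of these is outside [0, 1], so the segments do not intersect.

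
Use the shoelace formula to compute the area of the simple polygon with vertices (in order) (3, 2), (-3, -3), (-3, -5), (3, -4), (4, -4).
Area = 27

Shoelace formula: Area = (1/2) |Σ_i (x_i · y_{i+1} − x_{i+1} · y_i)| (indices mod n). Compute each cross term:
  (3)(-3) − (-3)(2) = -3
  (-3)(-5) − (-3)(-3) = 6
  (-3)(-4) − (3)(-5) = 27
  (3)(-4) − (4)(-4) = 4
  (4)(2) − (3)(-4) = 20
Sum = 54, so (signed) Area = 54/2 = 27, |Area| = 27.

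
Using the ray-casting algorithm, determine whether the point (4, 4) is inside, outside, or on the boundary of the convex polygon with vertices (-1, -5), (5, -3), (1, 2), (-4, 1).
The point (4, 4) lies strictly outside the polygon

Cast a horizontal ray to the right from the query point and count how many polygon edges it crosses (each edge strictly once or zero times, handled with the usual half-open convention). 
Parity of crossings → even ⇒ outside.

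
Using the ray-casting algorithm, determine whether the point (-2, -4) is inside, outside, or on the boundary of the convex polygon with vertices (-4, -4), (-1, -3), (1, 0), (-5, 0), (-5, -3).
The point (-2, -4) lies strictly outside the polygon

Cast a horizontal ray to the right from the query point and count how many polygon edges it crosses (each edge strictly once or zero times, handled with the usual half-open convention). 
Parity of crossings → even ⇒ outside.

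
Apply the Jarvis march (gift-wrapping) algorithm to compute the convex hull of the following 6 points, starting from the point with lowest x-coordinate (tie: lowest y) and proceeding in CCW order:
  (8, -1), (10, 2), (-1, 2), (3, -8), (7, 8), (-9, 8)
Hull (CCW) = [(-9, 8), (3, -8), (8, -1), (10, 2), (7, 8)]

Jarvis march: at each step, from the current hull vertex p, select the next vertex q as the point such that every other point lies strictly to the left of (or on) the directed line p → q. (Equivalently: for every other point r, the cross product (q − p) × (r − p) ≥ 0.)
Starting point (lowest x, tie lowest y): (-9, 8). Wrap until returning to start. Resulting hull: (-9, 8), (3, -8), (8, -1), (10, 2), (7, 8).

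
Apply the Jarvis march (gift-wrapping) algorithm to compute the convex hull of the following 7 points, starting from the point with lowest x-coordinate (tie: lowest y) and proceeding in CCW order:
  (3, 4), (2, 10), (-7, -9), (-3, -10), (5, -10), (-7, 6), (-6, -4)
Hull (CCW) = [(-7, -9), (-3, -10), (5, -10), (3, 4), (2, 10), (-7, 6)]

Jarvis march: at each step, from the current hull vertex p, select the next vertex q as the point such that every other point lies strictly to the left of (or on) the directed line p → q. (Equivalently: for every other point r, the cross product (q − p) × (r − p) ≥ 0.)
Starting point (lowest x, tie lowest y): (-7, -9). Wrap until returning to start. Resulting hull: (-7, -9), (-3, -10), (5, -10), (3, 4), (2, 10), (-7, 6).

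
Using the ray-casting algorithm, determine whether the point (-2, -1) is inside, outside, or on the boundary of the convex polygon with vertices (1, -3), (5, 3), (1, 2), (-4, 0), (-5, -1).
The point (-2, -1) lies strictly inside the polygon

Cast a horizontal ray to the right from the query point and count how many polygon edges it crosses (each edge strictly once or zero times, handled with the usual half-open convention). 
Parity of crossings → odd ⇒ inside.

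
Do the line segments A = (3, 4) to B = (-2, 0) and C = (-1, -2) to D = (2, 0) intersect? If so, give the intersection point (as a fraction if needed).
No (intersection of containing lines falls outside at least one segment)

Parametrize and solve: t = 5, s = -7. At least one of these is outside [0, 1], so the segments do not intersect.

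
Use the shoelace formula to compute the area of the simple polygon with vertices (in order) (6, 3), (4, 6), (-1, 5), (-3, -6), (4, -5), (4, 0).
Area = 71

Shoelace formula: Area = (1/2) |Σ_i (x_i · y_{i+1} − x_{i+1} · y_i)| (indices mod n). Compute each cross term:
  (6)(6) − (4)(3) = 24
  (4)(5) − (-1)(6) = 26
  (-1)(-6) − (-3)(5) = 21
  (-3)(-5) − (4)(-6) = 39
  (4)(0) − (4)(-5) = 20
  (4)(3) − (6)(0) = 12
Sum = 142, so (signed) Area = 142/2 = 71, |Area| = 71.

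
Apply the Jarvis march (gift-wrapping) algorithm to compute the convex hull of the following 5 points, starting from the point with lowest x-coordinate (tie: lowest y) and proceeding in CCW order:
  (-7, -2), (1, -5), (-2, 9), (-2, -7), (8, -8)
Hull (CCW) = [(-7, -2), (-2, -7), (8, -8), (-2, 9)]

Jarvis march: at each step, from the current hull vertex p, select the next vertex q as the point such that every other point lies strictly to the left of (or on) the directed line p → q. (Equivalently: for every other point r, the cross product (q − p) × (r − p) ≥ 0.)
Starting point (lowest x, tie lowest y): (-7, -2). Wrap until returning to start. Resulting hull: (-7, -2), (-2, -7), (8, -8), (-2, 9).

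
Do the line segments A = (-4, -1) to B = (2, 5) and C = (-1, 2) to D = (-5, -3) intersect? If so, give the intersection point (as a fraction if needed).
Yes; intersection at (-1, 2) (t = 1/2 on AB, s = 0 on CD)

Parametrize AB as A + t(B − A) = (-4 + 6 t, -1 + 6 t) and CD as C + s(D − C) = (-1 + -4 s, 2 + -5 s). Solve the linear system for (t, s). Determinant = 6 ≠ 0, so a unique intersection of the containing lines exists. Solution: t = 1/2, s = 0 — both in [0, 1], so the segments cross. Intersection point: (-1, 2).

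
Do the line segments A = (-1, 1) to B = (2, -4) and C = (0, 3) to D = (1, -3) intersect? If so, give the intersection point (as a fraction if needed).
Yes; intersection at (11/13, -27/13) (t = 8/13 on AB, s = 11/13 on CD)

Parametrize AB as A + t(B − A) = (-1 + 3 t, 1 + -5 t) and CD as C + s(D − C) = (0 + 1 s, 3 + -6 s). Solve the linear system for (t, s). Determinant = 13 ≠ 0, so a unique intersection of the containing lines exists. Solution: t = 8/13, s = 11/13 — both in [0, 1], so the segments cross. Intersection point: (11/13, -27/13).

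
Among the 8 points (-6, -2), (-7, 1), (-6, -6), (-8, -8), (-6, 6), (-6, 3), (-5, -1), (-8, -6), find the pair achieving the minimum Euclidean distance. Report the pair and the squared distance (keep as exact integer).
Pair = ((-6, -2), (-5, -1)); squared distance = 2

Compute all C(8, 2) = 28 pairwise squared distances (x_i − x_j)² + (y_i − y_j)². The minimum is 2, attained by the pair ((-6, -2), (-5, -1)).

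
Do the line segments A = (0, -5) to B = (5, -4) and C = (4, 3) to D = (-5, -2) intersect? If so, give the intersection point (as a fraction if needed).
No (intersection of containing lines falls outside at least one segment)

Parametrize and solve: t = -13/4, s = 9/4. At least one of these is outside [0, 1], so the segments do not intersect.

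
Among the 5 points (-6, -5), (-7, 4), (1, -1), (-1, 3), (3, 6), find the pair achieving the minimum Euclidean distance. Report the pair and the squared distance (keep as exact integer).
Pair = ((1, -1), (-1, 3)); squared distance = 20

Compute all C(5, 2) = 10 pairwise squared distances (x_i − x_j)² + (y_i − y_j)². The minimum is 20, attained by the pair ((1, -1), (-1, 3)).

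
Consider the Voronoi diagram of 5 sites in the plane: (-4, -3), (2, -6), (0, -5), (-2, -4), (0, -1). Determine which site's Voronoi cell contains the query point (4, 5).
Nearest site = (0, -1)

The Voronoi cell of site s contains exactly those query points closer to s than to any other site. Compute squared distances from q = (4, 5) to each site:
  (0 − 4)² + (-1 − 5)² = 52
  (0 − 4)² + (-5 − 5)² = 116
  (-2 − 4)² + (-4 − 5)² = 117
  (2 − 4)² + (-6 − 5)² = 125
  (-4 − 4)² + (-3 − 5)² = 128
Minimum is attained by (0, -1), so q lies in its Voronoi cell.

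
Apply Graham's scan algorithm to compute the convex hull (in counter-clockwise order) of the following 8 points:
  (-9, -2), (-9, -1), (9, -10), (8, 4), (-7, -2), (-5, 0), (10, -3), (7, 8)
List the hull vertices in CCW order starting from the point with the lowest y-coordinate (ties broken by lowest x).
Hull (CCW) = [(9, -10), (10, -3), (7, 8), (-9, -1), (-9, -2)]

Graham scan procedure:
  1. Find the pivot p₀ = point with lowest y (tie → lowest x): (9, -10).
  2. Sort the remaining points by polar angle around p₀.
  3. Walk through sorted points, maintaining a stack; pop the top while the last three entries make a non-left turn (cross product ≤ 0).
  4. Final stack is the convex hull in CCW order: (9, -10), (10, -3), (7, 8), (-9, -1), (-9, -2).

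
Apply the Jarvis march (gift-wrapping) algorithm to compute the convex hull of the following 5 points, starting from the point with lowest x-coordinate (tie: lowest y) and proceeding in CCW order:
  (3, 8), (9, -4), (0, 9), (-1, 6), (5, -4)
Hull (CCW) = [(-1, 6), (5, -4), (9, -4), (3, 8), (0, 9)]

Jarvis march: at each step, from the current hull vertex p, select the next vertex q as the point such that every other point lies strictly to the left of (or on) the directed line p → q. (Equivalently: for every other point r, the cross product (q − p) × (r − p) ≥ 0.)
Starting point (lowest x, tie lowest y): (-1, 6). Wrap until returning to start. Resulting hull: (-1, 6), (5, -4), (9, -4), (3, 8), (0, 9).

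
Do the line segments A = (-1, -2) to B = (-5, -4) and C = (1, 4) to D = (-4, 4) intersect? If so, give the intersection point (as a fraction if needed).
No (intersection of containing lines falls outside at least one segment)

Parametrize and solve: t = -3, s = -2. At least one of these is outside [0, 1], so the segments do not intersect.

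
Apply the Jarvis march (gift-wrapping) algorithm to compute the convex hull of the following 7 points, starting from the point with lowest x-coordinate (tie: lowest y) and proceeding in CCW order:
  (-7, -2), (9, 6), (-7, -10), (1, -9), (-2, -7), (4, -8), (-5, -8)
Hull (CCW) = [(-7, -10), (1, -9), (4, -8), (9, 6), (-7, -2)]

Jarvis march: at each step, from the current hull vertex p, select the next vertex q as the point such that every other point lies strictly to the left of (or on) the directed line p → q. (Equivalently: for every other point r, the cross product (q − p) × (r − p) ≥ 0.)
Starting point (lowest x, tie lowest y): (-7, -10). Wrap until returning to start. Resulting hull: (-7, -10), (1, -9), (4, -8), (9, 6), (-7, -2).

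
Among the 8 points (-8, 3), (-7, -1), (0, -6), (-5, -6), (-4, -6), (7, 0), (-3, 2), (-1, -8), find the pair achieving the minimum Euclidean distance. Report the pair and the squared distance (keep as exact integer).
Pair = ((-5, -6), (-4, -6)); squared distance = 1

Compute all C(8, 2) = 28 pairwise squared distances (x_i − x_j)² + (y_i − y_j)². The minimum is 1, attained by the pair ((-5, -6), (-4, -6)).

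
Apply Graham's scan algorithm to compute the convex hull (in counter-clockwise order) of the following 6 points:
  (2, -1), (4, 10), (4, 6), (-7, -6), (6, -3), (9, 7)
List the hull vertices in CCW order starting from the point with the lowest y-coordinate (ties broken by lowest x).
Hull (CCW) = [(-7, -6), (6, -3), (9, 7), (4, 10)]

Graham scan procedure:
  1. Find the pivot p₀ = point with lowest y (tie → lowest x): (-7, -6).
  2. Sort the remaining points by polar angle around p₀.
  3. Walk through sorted points, maintaining a stack; pop the top while the last three entries make a non-left turn (cross product ≤ 0).
  4. Final stack is the convex hull in CCW order: (-7, -6), (6, -3), (9, 7), (4, 10).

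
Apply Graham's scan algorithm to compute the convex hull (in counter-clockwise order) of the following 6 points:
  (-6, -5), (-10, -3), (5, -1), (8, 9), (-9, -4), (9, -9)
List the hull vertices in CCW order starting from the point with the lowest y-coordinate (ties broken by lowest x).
Hull (CCW) = [(9, -9), (8, 9), (-10, -3), (-9, -4), (-6, -5)]

Graham scan procedure:
  1. Find the pivot p₀ = point with lowest y (tie → lowest x): (9, -9).
  2. Sort the remaining points by polar angle around p₀.
  3. Walk through sorted points, maintaining a stack; pop the top while the last three entries make a non-left turn (cross product ≤ 0).
  4. Final stack is the convex hull in CCW order: (9, -9), (8, 9), (-10, -3), (-9, -4), (-6, -5).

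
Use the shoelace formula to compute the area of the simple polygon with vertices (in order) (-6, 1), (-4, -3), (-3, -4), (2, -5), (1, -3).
Area = 17

Shoelace formula: Area = (1/2) |Σ_i (x_i · y_{i+1} − x_{i+1} · y_i)| (indices mod n). Compute each cross term:
  (-6)(-3) − (-4)(1) = 22
  (-4)(-4) − (-3)(-3) = 7
  (-3)(-5) − (2)(-4) = 23
  (2)(-3) − (1)(-5) = -1
  (1)(1) − (-6)(-3) = -17
Sum = 34, so (signed) Area = 34/2 = 17, |Area| = 17.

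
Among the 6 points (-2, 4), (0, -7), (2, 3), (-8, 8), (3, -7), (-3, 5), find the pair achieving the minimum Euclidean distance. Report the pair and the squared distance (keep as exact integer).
Pair = ((-2, 4), (-3, 5)); squared distance = 2

Compute all C(6, 2) = 15 pairwise squared distances (x_i − x_j)² + (y_i − y_j)². The minimum is 2, attained by the pair ((-2, 4), (-3, 5)).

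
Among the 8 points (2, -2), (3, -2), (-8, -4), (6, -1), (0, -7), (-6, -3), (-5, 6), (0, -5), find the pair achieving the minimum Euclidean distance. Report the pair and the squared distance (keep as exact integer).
Pair = ((2, -2), (3, -2)); squared distance = 1

Compute all C(8, 2) = 28 pairwise squared distances (x_i − x_j)² + (y_i − y_j)². The minimum is 1, attained by the pair ((2, -2), (3, -2)).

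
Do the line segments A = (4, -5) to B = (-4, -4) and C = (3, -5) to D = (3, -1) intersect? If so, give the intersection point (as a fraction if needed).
Yes; intersection at (3, -39/8) (t = 1/8 on AB, s = 1/32 on CD)

Parametrize AB as A + t(B − A) = (4 + -8 t, -5 + 1 t) and CD as C + s(D − C) = (3 + 0 s, -5 + 4 s). Solve the linear system for (t, s). Determinant = 32 ≠ 0, so a unique intersection of the containing lines exists. Solution: t = 1/8, s = 1/32 — both in [0, 1], so the segments cross. Intersection point: (3, -39/8).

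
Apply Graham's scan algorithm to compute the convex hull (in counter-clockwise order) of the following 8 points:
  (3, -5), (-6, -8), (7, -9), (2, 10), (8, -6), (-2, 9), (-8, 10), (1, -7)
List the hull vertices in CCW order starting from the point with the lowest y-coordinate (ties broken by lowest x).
Hull (CCW) = [(7, -9), (8, -6), (2, 10), (-8, 10), (-6, -8)]

Graham scan procedure:
  1. Find the pivot p₀ = point with lowest y (tie → lowest x): (7, -9).
  2. Sort the remaining points by polar angle around p₀.
  3. Walk through sorted points, maintaining a stack; pop the top while the last three entries make a non-left turn (cross product ≤ 0).
  4. Final stack is the convex hull in CCW order: (7, -9), (8, -6), (2, 10), (-8, 10), (-6, -8).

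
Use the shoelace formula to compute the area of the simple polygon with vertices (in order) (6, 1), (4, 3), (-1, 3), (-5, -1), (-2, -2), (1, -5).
Area = 48

Shoelace formula: Area = (1/2) |Σ_i (x_i · y_{i+1} − x_{i+1} · y_i)| (indices mod n). Compute each cross term:
  (6)(3) − (4)(1) = 14
  (4)(3) − (-1)(3) = 15
  (-1)(-1) − (-5)(3) = 16
  (-5)(-2) − (-2)(-1) = 8
  (-2)(-5) − (1)(-2) = 12
  (1)(1) − (6)(-5) = 31
Sum = 96, so (signed) Area = 96/2 = 48, |Area| = 48.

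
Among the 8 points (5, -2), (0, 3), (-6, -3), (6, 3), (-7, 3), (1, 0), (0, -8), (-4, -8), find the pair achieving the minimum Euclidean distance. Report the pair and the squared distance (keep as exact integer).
Pair = ((0, 3), (1, 0)); squared distance = 10

Compute all C(8, 2) = 28 pairwise squared distances (x_i − x_j)² + (y_i − y_j)². The minimum is 10, attained by the pair ((0, 3), (1, 0)).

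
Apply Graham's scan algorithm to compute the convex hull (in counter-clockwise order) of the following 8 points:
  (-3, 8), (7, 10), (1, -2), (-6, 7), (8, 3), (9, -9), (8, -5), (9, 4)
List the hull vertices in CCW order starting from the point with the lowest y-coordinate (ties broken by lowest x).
Hull (CCW) = [(9, -9), (9, 4), (7, 10), (-3, 8), (-6, 7), (1, -2)]

Graham scan procedure:
  1. Find the pivot p₀ = point with lowest y (tie → lowest x): (9, -9).
  2. Sort the remaining points by polar angle around p₀.
  3. Walk through sorted points, maintaining a stack; pop the top while the last three entries make a non-left turn (cross product ≤ 0).
  4. Final stack is the convex hull in CCW order: (9, -9), (9, 4), (7, 10), (-3, 8), (-6, 7), (1, -2).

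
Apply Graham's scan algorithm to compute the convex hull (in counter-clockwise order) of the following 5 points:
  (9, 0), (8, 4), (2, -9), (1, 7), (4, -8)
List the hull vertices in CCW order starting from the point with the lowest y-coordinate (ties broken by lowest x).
Hull (CCW) = [(2, -9), (4, -8), (9, 0), (8, 4), (1, 7)]

Graham scan procedure:
  1. Find the pivot p₀ = point with lowest y (tie → lowest x): (2, -9).
  2. Sort the remaining points by polar angle around p₀.
  3. Walk through sorted points, maintaining a stack; pop the top while the last three entries make a non-left turn (cross product ≤ 0).
  4. Final stack is the convex hull in CCW order: (2, -9), (4, -8), (9, 0), (8, 4), (1, 7).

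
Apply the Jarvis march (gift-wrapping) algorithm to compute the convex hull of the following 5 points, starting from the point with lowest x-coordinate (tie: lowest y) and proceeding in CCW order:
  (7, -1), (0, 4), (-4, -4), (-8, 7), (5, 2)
Hull (CCW) = [(-8, 7), (-4, -4), (7, -1), (5, 2), (0, 4)]

Jarvis march: at each step, from the current hull vertex p, select the next vertex q as the point such that every other point lies strictly to the left of (or on) the directed line p → q. (Equivalently: for every other point r, the cross product (q − p) × (r − p) ≥ 0.)
Starting point (lowest x, tie lowest y): (-8, 7). Wrap until returning to start. Resulting hull: (-8, 7), (-4, -4), (7, -1), (5, 2), (0, 4).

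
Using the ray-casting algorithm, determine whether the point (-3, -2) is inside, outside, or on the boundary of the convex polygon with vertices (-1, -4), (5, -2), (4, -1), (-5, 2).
The point (-3, -2) lies strictly outside the polygon

Cast a horizontal ray to the right from the query point and count how many polygon edges it crosses (each edge strictly once or zero times, handled with the usual half-open convention). 
Parity of crossings → even ⇒ outside.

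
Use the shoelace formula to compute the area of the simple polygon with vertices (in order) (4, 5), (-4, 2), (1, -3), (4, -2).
Area = 38

Shoelace formula: Area = (1/2) |Σ_i (x_i · y_{i+1} − x_{i+1} · y_i)| (indices mod n). Compute each cross term:
  (4)(2) − (-4)(5) = 28
  (-4)(-3) − (1)(2) = 10
  (1)(-2) − (4)(-3) = 10
  (4)(5) − (4)(-2) = 28
Sum = 76, so (signed) Area = 76/2 = 38, |Area| = 38.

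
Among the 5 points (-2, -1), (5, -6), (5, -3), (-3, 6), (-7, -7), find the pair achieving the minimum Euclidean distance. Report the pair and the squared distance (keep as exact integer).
Pair = ((5, -6), (5, -3)); squared distance = 9

Compute all C(5, 2) = 10 pairwise squared distances (x_i − x_j)² + (y_i − y_j)². The minimum is 9, attained by the pair ((5, -6), (5, -3)).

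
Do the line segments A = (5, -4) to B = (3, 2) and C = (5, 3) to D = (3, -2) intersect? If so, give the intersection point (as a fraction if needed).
Yes; intersection at (41/11, -2/11) (t = 7/11 on AB, s = 7/11 on CD)

Parametrize AB as A + t(B − A) = (5 + -2 t, -4 + 6 t) and CD as C + s(D − C) = (5 + -2 s, 3 + -5 s). Solve the linear system for (t, s). Determinant = -22 ≠ 0, so a unique intersection of the containing lines exists. Solution: t = 7/11, s = 7/11 — both in [0, 1], so the segments cross. Intersection point: (41/11, -2/11).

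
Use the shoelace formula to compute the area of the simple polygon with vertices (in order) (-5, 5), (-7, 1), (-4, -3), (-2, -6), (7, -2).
Area = 72

Shoelace formula: Area = (1/2) |Σ_i (x_i · y_{i+1} − x_{i+1} · y_i)| (indices mod n). Compute each cross term:
  (-5)(1) − (-7)(5) = 30
  (-7)(-3) − (-4)(1) = 25
  (-4)(-6) − (-2)(-3) = 18
  (-2)(-2) − (7)(-6) = 46
  (7)(5) − (-5)(-2) = 25
Sum = 144, so (signed) Area = 144/2 = 72, |Area| = 72.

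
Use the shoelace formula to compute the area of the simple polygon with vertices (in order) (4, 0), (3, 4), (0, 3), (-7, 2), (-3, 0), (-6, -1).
Area = 59/2

Shoelace formula: Area = (1/2) |Σ_i (x_i · y_{i+1} − x_{i+1} · y_i)| (indices mod n). Compute each cross term:
  (4)(4) − (3)(0) = 16
  (3)(3) − (0)(4) = 9
  (0)(2) − (-7)(3) = 21
  (-7)(0) − (-3)(2) = 6
  (-3)(-1) − (-6)(0) = 3
  (-6)(0) − (4)(-1) = 4
Sum = 59, so (signed) Area = 59/2 = 59/2, |Area| = 59/2.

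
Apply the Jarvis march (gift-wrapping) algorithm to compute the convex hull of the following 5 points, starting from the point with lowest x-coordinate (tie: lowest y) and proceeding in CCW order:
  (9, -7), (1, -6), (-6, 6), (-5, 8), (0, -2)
Hull (CCW) = [(-6, 6), (1, -6), (9, -7), (-5, 8)]

Jarvis march: at each step, from the current hull vertex p, select the next vertex q as the point such that every other point lies strictly to the left of (or on) the directed line p → q. (Equivalently: for every other point r, the cross product (q − p) × (r − p) ≥ 0.)
Starting point (lowest x, tie lowest y): (-6, 6). Wrap until returning to start. Resulting hull: (-6, 6), (1, -6), (9, -7), (-5, 8).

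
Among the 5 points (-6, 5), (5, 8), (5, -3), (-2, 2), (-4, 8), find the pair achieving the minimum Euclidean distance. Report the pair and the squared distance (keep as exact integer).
Pair = ((-6, 5), (-4, 8)); squared distance = 13

Compute all C(5, 2) = 10 pairwise squared distances (x_i − x_j)² + (y_i − y_j)². The minimum is 13, attained by the pair ((-6, 5), (-4, 8)).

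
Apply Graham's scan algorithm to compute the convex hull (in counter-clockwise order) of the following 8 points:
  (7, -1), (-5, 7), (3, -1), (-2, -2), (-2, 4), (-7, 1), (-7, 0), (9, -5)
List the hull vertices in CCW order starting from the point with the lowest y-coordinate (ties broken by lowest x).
Hull (CCW) = [(9, -5), (7, -1), (-5, 7), (-7, 1), (-7, 0), (-2, -2)]

Graham scan procedure:
  1. Find the pivot p₀ = point with lowest y (tie → lowest x): (9, -5).
  2. Sort the remaining points by polar angle around p₀.
  3. Walk through sorted points, maintaining a stack; pop the top while the last three entries make a non-left turn (cross product ≤ 0).
  4. Final stack is the convex hull in CCW order: (9, -5), (7, -1), (-5, 7), (-7, 1), (-7, 0), (-2, -2).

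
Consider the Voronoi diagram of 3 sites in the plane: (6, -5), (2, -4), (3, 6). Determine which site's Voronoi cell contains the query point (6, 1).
Nearest site = (3, 6)

The Voronoi cell of site s contains exactly those query points closer to s than to any other site. Compute squared distances from q = (6, 1) to each site:
  (3 − 6)² + (6 − 1)² = 34
  (6 − 6)² + (-5 − 1)² = 36
  (2 − 6)² + (-4 − 1)² = 41
Minimum is attained by (3, 6), so q lies in its Voronoi cell.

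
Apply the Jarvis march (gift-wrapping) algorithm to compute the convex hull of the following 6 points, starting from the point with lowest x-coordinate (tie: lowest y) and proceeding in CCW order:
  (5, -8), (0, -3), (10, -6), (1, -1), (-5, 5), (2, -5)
Hull (CCW) = [(-5, 5), (0, -3), (5, -8), (10, -6)]

Jarvis march: at each step, from the current hull vertex p, select the next vertex q as the point such that every other point lies strictly to the left of (or on) the directed line p → q. (Equivalently: for every other point r, the cross product (q − p) × (r − p) ≥ 0.)
Starting point (lowest x, tie lowest y): (-5, 5). Wrap until returning to start. Resulting hull: (-5, 5), (0, -3), (5, -8), (10, -6).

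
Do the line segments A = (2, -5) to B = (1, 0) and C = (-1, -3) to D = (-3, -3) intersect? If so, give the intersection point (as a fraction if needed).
No (intersection of containing lines falls outside at least one segment)

Parametrize and solve: t = 2/5, s = -13/10. At least one of these is outside [0, 1], so the segments do not intersect.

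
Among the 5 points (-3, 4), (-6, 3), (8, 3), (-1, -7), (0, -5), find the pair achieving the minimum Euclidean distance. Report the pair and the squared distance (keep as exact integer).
Pair = ((-1, -7), (0, -5)); squared distance = 5

Compute all C(5, 2) = 10 pairwise squared distances (x_i − x_j)² + (y_i − y_j)². The minimum is 5, attained by the pair ((-1, -7), (0, -5)).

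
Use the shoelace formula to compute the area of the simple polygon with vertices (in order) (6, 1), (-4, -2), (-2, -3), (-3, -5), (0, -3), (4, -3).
Area = 22

Shoelace formula: Area = (1/2) |Σ_i (x_i · y_{i+1} − x_{i+1} · y_i)| (indices mod n). Compute each cross term:
  (6)(-2) − (-4)(1) = -8
  (-4)(-3) − (-2)(-2) = 8
  (-2)(-5) − (-3)(-3) = 1
  (-3)(-3) − (0)(-5) = 9
  (0)(-3) − (4)(-3) = 12
  (4)(1) − (6)(-3) = 22
Sum = 44, so (signed) Area = 44/2 = 22, |Area| = 22.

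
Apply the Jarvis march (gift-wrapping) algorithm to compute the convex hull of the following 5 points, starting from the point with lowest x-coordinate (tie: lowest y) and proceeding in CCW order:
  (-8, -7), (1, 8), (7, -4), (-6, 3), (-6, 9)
Hull (CCW) = [(-8, -7), (7, -4), (1, 8), (-6, 9)]

Jarvis march: at each step, from the current hull vertex p, select the next vertex q as the point such that every other point lies strictly to the left of (or on) the directed line p → q. (Equivalently: for every other point r, the cross product (q − p) × (r − p) ≥ 0.)
Starting point (lowest x, tie lowest y): (-8, -7). Wrap until returning to start. Resulting hull: (-8, -7), (7, -4), (1, 8), (-6, 9).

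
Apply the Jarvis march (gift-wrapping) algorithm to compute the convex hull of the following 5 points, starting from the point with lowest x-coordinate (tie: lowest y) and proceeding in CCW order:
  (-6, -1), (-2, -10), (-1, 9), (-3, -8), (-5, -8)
Hull (CCW) = [(-6, -1), (-5, -8), (-2, -10), (-1, 9)]

Jarvis march: at each step, from the current hull vertex p, select the next vertex q as the point such that every other point lies strictly to the left of (or on) the directed line p → q. (Equivalently: for every other point r, the cross product (q − p) × (r − p) ≥ 0.)
Starting point (lowest x, tie lowest y): (-6, -1). Wrap until returning to start. Resulting hull: (-6, -1), (-5, -8), (-2, -10), (-1, 9).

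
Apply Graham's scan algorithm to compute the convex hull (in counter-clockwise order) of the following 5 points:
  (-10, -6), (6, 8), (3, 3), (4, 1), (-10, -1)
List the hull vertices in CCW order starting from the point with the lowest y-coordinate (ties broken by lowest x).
Hull (CCW) = [(-10, -6), (4, 1), (6, 8), (-10, -1)]

Graham scan procedure:
  1. Find the pivot p₀ = point with lowest y (tie → lowest x): (-10, -6).
  2. Sort the remaining points by polar angle around p₀.
  3. Walk through sorted points, maintaining a stack; pop the top while the last three entries make a non-left turn (cross product ≤ 0).
  4. Final stack is the convex hull in CCW order: (-10, -6), (4, 1), (6, 8), (-10, -1).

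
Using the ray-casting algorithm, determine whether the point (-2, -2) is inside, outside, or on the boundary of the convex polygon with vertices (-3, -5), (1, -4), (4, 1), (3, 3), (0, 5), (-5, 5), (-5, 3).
The point (-2, -2) lies strictly inside the polygon

Cast a horizontal ray to the right from the query point and count how many polygon edges it crosses (each edge strictly once or zero times, handled with the usual half-open convention). 
Parity of crossings → odd ⇒ inside.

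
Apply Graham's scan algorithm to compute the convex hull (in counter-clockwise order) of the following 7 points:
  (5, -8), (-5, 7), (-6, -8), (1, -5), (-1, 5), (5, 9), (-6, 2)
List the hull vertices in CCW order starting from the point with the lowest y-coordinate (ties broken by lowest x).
Hull (CCW) = [(-6, -8), (5, -8), (5, 9), (-5, 7), (-6, 2)]

Graham scan procedure:
  1. Find the pivot p₀ = point with lowest y (tie → lowest x): (-6, -8).
  2. Sort the remaining points by polar angle around p₀.
  3. Walk through sorted points, maintaining a stack; pop the top while the last three entries make a non-left turn (cross product ≤ 0).
  4. Final stack is the convex hull in CCW order: (-6, -8), (5, -8), (5, 9), (-5, 7), (-6, 2).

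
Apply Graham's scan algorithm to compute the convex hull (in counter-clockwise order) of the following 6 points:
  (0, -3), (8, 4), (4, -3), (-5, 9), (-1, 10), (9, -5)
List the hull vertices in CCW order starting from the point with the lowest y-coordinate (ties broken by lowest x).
Hull (CCW) = [(9, -5), (8, 4), (-1, 10), (-5, 9), (0, -3)]

Graham scan procedure:
  1. Find the pivot p₀ = point with lowest y (tie → lowest x): (9, -5).
  2. Sort the remaining points by polar angle around p₀.
  3. Walk through sorted points, maintaining a stack; pop the top while the last three entries make a non-left turn (cross product ≤ 0).
  4. Final stack is the convex hull in CCW order: (9, -5), (8, 4), (-1, 10), (-5, 9), (0, -3).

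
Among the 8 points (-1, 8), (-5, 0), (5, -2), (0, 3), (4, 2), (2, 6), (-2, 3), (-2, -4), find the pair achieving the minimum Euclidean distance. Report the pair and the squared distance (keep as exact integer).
Pair = ((0, 3), (-2, 3)); squared distance = 4

Compute all C(8, 2) = 28 pairwise squared distances (x_i − x_j)² + (y_i − y_j)². The minimum is 4, attained by the pair ((0, 3), (-2, 3)).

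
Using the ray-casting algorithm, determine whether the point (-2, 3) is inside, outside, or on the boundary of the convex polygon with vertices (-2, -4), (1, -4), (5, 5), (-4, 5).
The point (-2, 3) lies strictly inside the polygon

Cast a horizontal ray to the right from the query point and count how many polygon edges it crosses (each edge strictly once or zero times, handled with the usual half-open convention). 
Parity of crossings → odd ⇒ inside.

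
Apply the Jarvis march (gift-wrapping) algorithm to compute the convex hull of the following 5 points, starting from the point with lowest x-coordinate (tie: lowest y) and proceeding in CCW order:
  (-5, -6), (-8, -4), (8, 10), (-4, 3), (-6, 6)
Hull (CCW) = [(-8, -4), (-5, -6), (8, 10), (-6, 6)]

Jarvis march: at each step, from the current hull vertex p, select the next vertex q as the point such that every other point lies strictly to the left of (or on) the directed line p → q. (Equivalently: for every other point r, the cross product (q − p) × (r − p) ≥ 0.)
Starting point (lowest x, tie lowest y): (-8, -4). Wrap until returning to start. Resulting hull: (-8, -4), (-5, -6), (8, 10), (-6, 6).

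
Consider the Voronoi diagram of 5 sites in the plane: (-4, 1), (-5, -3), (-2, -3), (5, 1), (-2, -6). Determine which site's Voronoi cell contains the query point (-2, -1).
Nearest site = (-2, -3)

The Voronoi cell of site s contains exactly those query points closer to s than to any other site. Compute squared distances from q = (-2, -1) to each site:
  (-2 − -2)² + (-3 − -1)² = 4
  (-4 − -2)² + (1 − -1)² = 8
  (-5 − -2)² + (-3 − -1)² = 13
  (-2 − -2)² + (-6 − -1)² = 25
  (5 − -2)² + (1 − -1)² = 53
Minimum is attained by (-2, -3), so q lies in its Voronoi cell.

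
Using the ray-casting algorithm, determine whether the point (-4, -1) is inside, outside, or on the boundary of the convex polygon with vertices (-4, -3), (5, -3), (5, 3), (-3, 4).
The point (-4, -1) lies strictly outside the polygon

Cast a horizontal ray to the right from the query point and count how many polygon edges it crosses (each edge strictly once or zero times, handled with the usual half-open convention). 
Parity of crossings → even ⇒ outside.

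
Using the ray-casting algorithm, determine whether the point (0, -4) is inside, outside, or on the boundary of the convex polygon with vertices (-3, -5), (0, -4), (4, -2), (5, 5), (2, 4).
The point (0, -4) lies on the polygon boundary

Boundary check: the query satisfies the collinearity and bounding-box conditions for some polygon edge, so it lies exactly on the boundary.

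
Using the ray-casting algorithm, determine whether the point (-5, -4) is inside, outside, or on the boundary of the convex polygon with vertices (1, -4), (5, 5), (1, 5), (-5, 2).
The point (-5, -4) lies strictly outside the polygon

Cast a horizontal ray to the right from the query point and count how many polygon edges it crosses (each edge strictly once or zero times, handled with the usual half-open convention). 
Parity of crossings → even ⇒ outside.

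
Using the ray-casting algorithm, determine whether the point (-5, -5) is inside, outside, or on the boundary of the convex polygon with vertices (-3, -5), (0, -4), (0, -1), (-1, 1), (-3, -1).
The point (-5, -5) lies strictly outside the polygon

Cast a horizontal ray to the right from the query point and count how many polygon edges it crosses (each edge strictly once or zero times, handled with the usual half-open convention). 
Parity of crossings → even ⇒ outside.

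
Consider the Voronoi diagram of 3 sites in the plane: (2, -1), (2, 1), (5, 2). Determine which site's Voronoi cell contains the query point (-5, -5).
Nearest site = (2, -1)

The Voronoi cell of site s contains exactly those query points closer to s than to any other site. Compute squared distances from q = (-5, -5) to each site:
  (2 − -5)² + (-1 − -5)² = 65
  (2 − -5)² + (1 − -5)² = 85
  (5 − -5)² + (2 − -5)² = 149
Minimum is attained by (2, -1), so q lies in its Voronoi cell.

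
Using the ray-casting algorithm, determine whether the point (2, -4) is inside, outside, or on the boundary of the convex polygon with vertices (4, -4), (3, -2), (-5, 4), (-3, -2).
The point (2, -4) lies strictly outside the polygon

Cast a horizontal ray to the right from the query point and count how many polygon edges it crosses (each edge strictly once or zero times, handled with the usual half-open convention). 
Parity of crossings → even ⇒ outside.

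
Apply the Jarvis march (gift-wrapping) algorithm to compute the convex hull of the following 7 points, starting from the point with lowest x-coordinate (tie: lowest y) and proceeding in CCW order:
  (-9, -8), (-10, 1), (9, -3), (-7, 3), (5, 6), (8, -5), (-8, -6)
Hull (CCW) = [(-10, 1), (-9, -8), (8, -5), (9, -3), (5, 6), (-7, 3)]

Jarvis march: at each step, from the current hull vertex p, select the next vertex q as the point such that every other point lies strictly to the left of (or on) the directed line p → q. (Equivalently: for every other point r, the cross product (q − p) × (r − p) ≥ 0.)
Starting point (lowest x, tie lowest y): (-10, 1). Wrap until returning to start. Resulting hull: (-10, 1), (-9, -8), (8, -5), (9, -3), (5, 6), (-7, 3).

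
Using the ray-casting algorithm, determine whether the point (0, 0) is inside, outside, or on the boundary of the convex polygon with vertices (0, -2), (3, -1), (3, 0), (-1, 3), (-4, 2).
The point (0, 0) lies strictly inside the polygon

Cast a horizontal ray to the right from the query point and count how many polygon edges it crosses (each edge strictly once or zero times, handled with the usual half-open convention). 
Parity of crossings → odd ⇒ inside.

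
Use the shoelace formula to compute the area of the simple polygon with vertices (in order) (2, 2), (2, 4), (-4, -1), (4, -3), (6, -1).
Area = 31

Shoelace formula: Area = (1/2) |Σ_i (x_i · y_{i+1} − x_{i+1} · y_i)| (indices mod n). Compute each cross term:
  (2)(4) − (2)(2) = 4
  (2)(-1) − (-4)(4) = 14
  (-4)(-3) − (4)(-1) = 16
  (4)(-1) − (6)(-3) = 14
  (6)(2) − (2)(-1) = 14
Sum = 62, so (signed) Area = 62/2 = 31, |Area| = 31.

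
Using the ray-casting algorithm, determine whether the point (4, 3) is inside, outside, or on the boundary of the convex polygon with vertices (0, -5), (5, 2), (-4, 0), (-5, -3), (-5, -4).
The point (4, 3) lies strictly outside the polygon

Cast a horizontal ray to the right from the query point and count how many polygon edges it crosses (each edge strictly once or zero times, handled with the usual half-open convention). 
Parity of crossings → even ⇒ outside.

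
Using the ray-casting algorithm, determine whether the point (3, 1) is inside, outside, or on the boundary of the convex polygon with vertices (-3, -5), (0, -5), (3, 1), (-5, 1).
The point (3, 1) lies on the polygon boundary

Boundary check: the query satisfies the collinearity and bounding-box conditions for some polygon edge, so it lies exactly on the boundary.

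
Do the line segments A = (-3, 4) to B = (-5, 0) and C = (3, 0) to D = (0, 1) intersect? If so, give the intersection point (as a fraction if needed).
No (intersection of containing lines falls outside at least one segment)

Parametrize and solve: t = 3/7, s = 16/7. At least one of these is outside [0, 1], so the segments do not intersect.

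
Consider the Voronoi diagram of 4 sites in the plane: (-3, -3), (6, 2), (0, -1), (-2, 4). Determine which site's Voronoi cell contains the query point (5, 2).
Nearest site = (6, 2)

The Voronoi cell of site s contains exactly those query points closer to s than to any other site. Compute squared distances from q = (5, 2) to each site:
  (6 − 5)² + (2 − 2)² = 1
  (0 − 5)² + (-1 − 2)² = 34
  (-2 − 5)² + (4 − 2)² = 53
  (-3 − 5)² + (-3 − 2)² = 89
Minimum is attained by (6, 2), so q lies in its Voronoi cell.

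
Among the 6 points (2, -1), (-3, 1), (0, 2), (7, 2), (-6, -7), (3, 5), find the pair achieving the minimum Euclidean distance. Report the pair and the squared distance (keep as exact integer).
Pair = ((-3, 1), (0, 2)); squared distance = 10

Compute all C(6, 2) = 15 pairwise squared distances (x_i − x_j)² + (y_i − y_j)². The minimum is 10, attained by the pair ((-3, 1), (0, 2)).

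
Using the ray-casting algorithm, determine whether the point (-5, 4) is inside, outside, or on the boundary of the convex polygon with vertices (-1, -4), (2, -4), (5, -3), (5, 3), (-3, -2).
The point (-5, 4) lies strictly outside the polygon

Cast a horizontal ray to the right from the query point and count how many polygon edges it crosses (each edge strictly once or zero times, handled with the usual half-open convention). 
Parity of crossings → even ⇒ outside.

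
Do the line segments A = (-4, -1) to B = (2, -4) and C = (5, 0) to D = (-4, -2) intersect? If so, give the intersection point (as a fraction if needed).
Yes; intersection at (-34/13, -22/13) (t = 3/13 on AB, s = 11/13 on CD)

Parametrize AB as A + t(B − A) = (-4 + 6 t, -1 + -3 t) and CD as C + s(D − C) = (5 + -9 s, 0 + -2 s). Solve the linear system for (t, s). Determinant = 39 ≠ 0, so a unique intersection of the containing lines exists. Solution: t = 3/13, s = 11/13 — both in [0, 1], so the segments cross. Intersection point: (-34/13, -22/13).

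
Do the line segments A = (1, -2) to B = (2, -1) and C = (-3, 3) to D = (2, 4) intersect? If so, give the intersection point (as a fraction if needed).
No (intersection of containing lines falls outside at least one segment)

Parametrize and solve: t = 29/4, s = 9/4. At least one of these is outside [0, 1], so the segments do not intersect.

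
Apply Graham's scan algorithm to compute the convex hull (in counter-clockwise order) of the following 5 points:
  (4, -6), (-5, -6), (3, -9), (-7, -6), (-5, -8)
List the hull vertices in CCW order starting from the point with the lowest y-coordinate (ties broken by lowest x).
Hull (CCW) = [(3, -9), (4, -6), (-7, -6), (-5, -8)]

Graham scan procedure:
  1. Find the pivot p₀ = point with lowest y (tie → lowest x): (3, -9).
  2. Sort the remaining points by polar angle around p₀.
  3. Walk through sorted points, maintaining a stack; pop the top while the last three entries make a non-left turn (cross product ≤ 0).
  4. Final stack is the convex hull in CCW order: (3, -9), (4, -6), (-7, -6), (-5, -8).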